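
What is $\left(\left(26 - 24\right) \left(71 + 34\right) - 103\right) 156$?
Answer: $16692$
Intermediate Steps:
$\left(\left(26 - 24\right) \left(71 + 34\right) - 103\right) 156 = \left(2 \cdot 105 - 103\right) 156 = \left(210 - 103\right) 156 = 107 \cdot 156 = 16692$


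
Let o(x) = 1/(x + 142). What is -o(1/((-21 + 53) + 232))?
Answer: -264/37489 ≈ -0.0070421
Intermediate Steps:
o(x) = 1/(142 + x)
-o(1/((-21 + 53) + 232)) = -1/(142 + 1/((-21 + 53) + 232)) = -1/(142 + 1/(32 + 232)) = -1/(142 + 1/264) = -1/37489/264 = -1*264/37489 = -264/37489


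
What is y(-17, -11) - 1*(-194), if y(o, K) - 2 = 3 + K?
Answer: 188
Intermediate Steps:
y(o, K) = 5 + K (y(o, K) = 2 + (3 + K) = 5 + K)
y(-17, -11) - 1*(-194) = (5 - 11) - 1*(-194) = -6 + 194 = 188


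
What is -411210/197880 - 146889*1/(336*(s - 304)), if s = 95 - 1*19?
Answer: -118693/738752 ≈ -0.16067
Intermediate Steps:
s = 76 (s = 95 - 19 = 76)
-411210/197880 - 146889*1/(336*(s - 304)) = -411210/197880 - 146889*1/(336*(76 - 304)) = -411210*1/197880 - 146889/(336*(-228)) = -13707/6596 - 146889/(-76608) = -13707/6596 - 146889*(-1/76608) = -13707/6596 + 859/448 = -118693/738752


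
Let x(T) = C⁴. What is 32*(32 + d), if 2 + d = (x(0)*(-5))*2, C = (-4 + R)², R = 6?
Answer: -80960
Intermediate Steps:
C = 4 (C = (-4 + 6)² = 2² = 4)
x(T) = 256 (x(T) = 4⁴ = 256)
d = -2562 (d = -2 + (256*(-5))*2 = -2 - 1280*2 = -2 - 2560 = -2562)
32*(32 + d) = 32*(32 - 2562) = 32*(-2530) = -80960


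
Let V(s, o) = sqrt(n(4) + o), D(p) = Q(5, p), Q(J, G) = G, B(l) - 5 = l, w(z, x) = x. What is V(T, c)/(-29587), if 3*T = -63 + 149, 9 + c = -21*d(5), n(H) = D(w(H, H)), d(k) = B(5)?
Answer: -I*sqrt(215)/29587 ≈ -0.00049558*I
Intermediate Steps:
B(l) = 5 + l
D(p) = p
d(k) = 10 (d(k) = 5 + 5 = 10)
n(H) = H
c = -219 (c = -9 - 21*10 = -9 - 210 = -219)
T = 86/3 (T = (-63 + 149)/3 = (1/3)*86 = 86/3 ≈ 28.667)
V(s, o) = sqrt(4 + o)
V(T, c)/(-29587) = sqrt(4 - 219)/(-29587) = sqrt(-215)*(-1/29587) = (I*sqrt(215))*(-1/29587) = -I*sqrt(215)/29587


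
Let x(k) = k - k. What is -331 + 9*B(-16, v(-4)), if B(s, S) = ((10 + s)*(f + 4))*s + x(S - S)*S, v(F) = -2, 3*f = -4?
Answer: 1973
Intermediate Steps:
f = -4/3 (f = (⅓)*(-4) = -4/3 ≈ -1.3333)
x(k) = 0
B(s, S) = s*(80/3 + 8*s/3) (B(s, S) = ((10 + s)*(-4/3 + 4))*s + 0*S = ((10 + s)*(8/3))*s + 0 = (80/3 + 8*s/3)*s + 0 = s*(80/3 + 8*s/3) + 0 = s*(80/3 + 8*s/3))
-331 + 9*B(-16, v(-4)) = -331 + 9*((8/3)*(-16)*(10 - 16)) = -331 + 9*((8/3)*(-16)*(-6)) = -331 + 9*256 = -331 + 2304 = 1973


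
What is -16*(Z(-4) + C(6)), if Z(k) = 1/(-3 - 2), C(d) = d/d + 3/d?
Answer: -104/5 ≈ -20.800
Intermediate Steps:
C(d) = 1 + 3/d
Z(k) = -⅕ (Z(k) = 1/(-5) = -⅕)
-16*(Z(-4) + C(6)) = -16*(-⅕ + (3 + 6)/6) = -16*(-⅕ + (⅙)*9) = -16*(-⅕ + 3/2) = -16*13/10 = -104/5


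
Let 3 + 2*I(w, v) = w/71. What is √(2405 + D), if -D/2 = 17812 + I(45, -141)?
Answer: I*√167445051/71 ≈ 182.25*I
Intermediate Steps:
I(w, v) = -3/2 + w/142 (I(w, v) = -3/2 + (w/71)/2 = -3/2 + w/142)
D = -2529136/71 (D = -2*(17812 + (-3/2 + (1/142)*45)) = -2*(17812 + (-3/2 + 45/142)) = -2*(17812 - 84/71) = -2*1264568/71 = -2529136/71 ≈ -35622.)
√(2405 + D) = √(2405 - 2529136/71) = √(-2358381/71) = I*√167445051/71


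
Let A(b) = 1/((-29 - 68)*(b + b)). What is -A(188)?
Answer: 1/36472 ≈ 2.7418e-5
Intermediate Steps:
A(b) = -1/(194*b) (A(b) = 1/(-194*b) = -1/(194*b))
-A(188) = -(-1)/(194*188) = -1*(-1/36472) = 1/36472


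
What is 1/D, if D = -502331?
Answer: -1/502331 ≈ -1.9907e-6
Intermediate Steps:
1/D = 1/(-502331) = -1/502331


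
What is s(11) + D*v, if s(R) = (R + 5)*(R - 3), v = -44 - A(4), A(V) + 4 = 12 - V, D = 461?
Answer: -22000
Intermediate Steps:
A(V) = 8 - V (A(V) = -4 + (12 - V) = 8 - V)
v = -48 (v = -44 - (8 - 1*4) = -44 - (8 - 4) = -44 - 1*4 = -44 - 4 = -48)
s(R) = (-3 + R)*(5 + R) (s(R) = (5 + R)*(-3 + R) = (-3 + R)*(5 + R))
s(11) + D*v = (-15 + 11² + 2*11) + 461*(-48) = (-15 + 121 + 22) - 22128 = 128 - 22128 = -22000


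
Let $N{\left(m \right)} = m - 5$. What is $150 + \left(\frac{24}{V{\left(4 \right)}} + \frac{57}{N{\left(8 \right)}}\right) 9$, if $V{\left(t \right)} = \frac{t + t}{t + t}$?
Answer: $537$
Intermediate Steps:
$N{\left(m \right)} = -5 + m$
$V{\left(t \right)} = 1$ ($V{\left(t \right)} = \frac{2 t}{2 t} = 2 t \frac{1}{2 t} = 1$)
$150 + \left(\frac{24}{V{\left(4 \right)}} + \frac{57}{N{\left(8 \right)}}\right) 9 = 150 + \left(\frac{24}{1} + \frac{57}{-5 + 8}\right) 9 = 150 + \left(24 \cdot 1 + \frac{57}{3}\right) 9 = 150 + \left(24 + 57 \cdot \frac{1}{3}\right) 9 = 150 + \left(24 + 19\right) 9 = 150 + 43 \cdot 9 = 150 + 387 = 537$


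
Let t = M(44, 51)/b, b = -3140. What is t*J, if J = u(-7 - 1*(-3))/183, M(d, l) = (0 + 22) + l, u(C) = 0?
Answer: 0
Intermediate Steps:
M(d, l) = 22 + l
J = 0 (J = 0/183 = 0*(1/183) = 0)
t = -73/3140 (t = (22 + 51)/(-3140) = 73*(-1/3140) = -73/3140 ≈ -0.023248)
t*J = -73/3140*0 = 0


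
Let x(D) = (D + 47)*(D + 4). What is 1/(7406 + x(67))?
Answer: 1/15500 ≈ 6.4516e-5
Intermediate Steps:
x(D) = (4 + D)*(47 + D) (x(D) = (47 + D)*(4 + D) = (4 + D)*(47 + D))
1/(7406 + x(67)) = 1/(7406 + (188 + 67**2 + 51*67)) = 1/(7406 + (188 + 4489 + 3417)) = 1/(7406 + 8094) = 1/15500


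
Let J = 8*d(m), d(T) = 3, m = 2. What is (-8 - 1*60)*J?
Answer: -1632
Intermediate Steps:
J = 24 (J = 8*3 = 24)
(-8 - 1*60)*J = (-8 - 1*60)*24 = (-8 - 60)*24 = -68*24 = -1632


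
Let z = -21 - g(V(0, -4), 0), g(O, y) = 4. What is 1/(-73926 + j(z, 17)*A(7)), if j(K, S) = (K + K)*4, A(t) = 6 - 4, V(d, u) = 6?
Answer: -1/74326 ≈ -1.3454e-5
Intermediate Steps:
A(t) = 2
z = -25 (z = -21 - 1*4 = -21 - 4 = -25)
j(K, S) = 8*K (j(K, S) = (2*K)*4 = 8*K)
1/(-73926 + j(z, 17)*A(7)) = 1/(-73926 + (8*(-25))*2) = 1/(-73926 - 200*2) = 1/(-73926 - 400) = 1/(-74326) = -1/74326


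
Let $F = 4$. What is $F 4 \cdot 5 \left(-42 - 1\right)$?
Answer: $-3440$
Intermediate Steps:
$F 4 \cdot 5 \left(-42 - 1\right) = 4 \cdot 4 \cdot 5 \left(-42 - 1\right) = 16 \cdot 5 \left(-43\right) = 80 \left(-43\right) = -3440$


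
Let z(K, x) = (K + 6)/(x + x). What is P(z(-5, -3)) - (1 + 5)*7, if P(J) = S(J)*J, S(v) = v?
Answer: -1511/36 ≈ -41.972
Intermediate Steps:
z(K, x) = (6 + K)/(2*x) (z(K, x) = (6 + K)/((2*x)) = (6 + K)*(1/(2*x)) = (6 + K)/(2*x))
P(J) = J² (P(J) = J*J = J²)
P(z(-5, -3)) - (1 + 5)*7 = ((½)*(6 - 5)/(-3))² - (1 + 5)*7 = ((½)*(-⅓)*1)² - 1*6*7 = (-⅙)² - 6*7 = 1/36 - 42 = -1511/36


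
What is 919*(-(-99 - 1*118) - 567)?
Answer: -321650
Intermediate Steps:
919*(-(-99 - 1*118) - 567) = 919*(-(-99 - 118) - 567) = 919*(-1*(-217) - 567) = 919*(217 - 567) = 919*(-350) = -321650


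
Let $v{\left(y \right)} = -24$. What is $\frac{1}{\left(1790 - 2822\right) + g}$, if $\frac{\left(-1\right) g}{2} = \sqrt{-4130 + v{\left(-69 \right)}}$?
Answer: $\frac{i}{2 \left(\sqrt{4154} - 516 i\right)} \approx -0.00095411 + 0.00011917 i$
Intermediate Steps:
$g = - 2 i \sqrt{4154}$ ($g = - 2 \sqrt{-4130 - 24} = - 2 \sqrt{-4154} = - 2 i \sqrt{4154} \approx - 128.9 i$)
$\frac{1}{\left(1790 - 2822\right) + g} = \frac{1}{\left(1790 - 2822\right) - 2 i \sqrt{4154}} = \frac{1}{-1032 - 2 i \sqrt{4154}}$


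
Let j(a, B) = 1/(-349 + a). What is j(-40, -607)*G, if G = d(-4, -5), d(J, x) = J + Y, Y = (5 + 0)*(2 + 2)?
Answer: -16/389 ≈ -0.041131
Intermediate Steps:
Y = 20 (Y = 5*4 = 20)
d(J, x) = 20 + J (d(J, x) = J + 20 = 20 + J)
G = 16 (G = 20 - 4 = 16)
j(-40, -607)*G = 16/(-349 - 40) = 16/(-389) = -1/389*16 = -16/389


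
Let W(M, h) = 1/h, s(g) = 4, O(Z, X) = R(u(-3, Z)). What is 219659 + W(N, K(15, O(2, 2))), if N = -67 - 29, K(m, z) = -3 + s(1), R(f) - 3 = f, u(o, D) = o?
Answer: 219660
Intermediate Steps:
R(f) = 3 + f
O(Z, X) = 0 (O(Z, X) = 3 - 3 = 0)
K(m, z) = 1 (K(m, z) = -3 + 4 = 1)
N = -96
219659 + W(N, K(15, O(2, 2))) = 219659 + 1/1 = 219659 + 1 = 219660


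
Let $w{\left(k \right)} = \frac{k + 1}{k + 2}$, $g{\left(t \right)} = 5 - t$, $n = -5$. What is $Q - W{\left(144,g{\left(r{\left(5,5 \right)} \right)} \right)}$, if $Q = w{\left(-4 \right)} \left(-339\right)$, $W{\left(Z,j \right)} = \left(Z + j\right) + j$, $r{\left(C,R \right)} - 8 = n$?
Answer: $- \frac{1313}{2} \approx -656.5$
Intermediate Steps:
$r{\left(C,R \right)} = 3$ ($r{\left(C,R \right)} = 8 - 5 = 3$)
$w{\left(k \right)} = \frac{1 + k}{2 + k}$
$W{\left(Z,j \right)} = Z + 2 j$
$Q = - \frac{1017}{2}$ ($Q = \frac{1 - 4}{2 - 4} \left(-339\right) = \frac{1}{-2} \left(-3\right) \left(-339\right) = \left(- \frac{1}{2}\right) \left(-3\right) \left(-339\right) = \frac{3}{2} \left(-339\right) = - \frac{1017}{2} \approx -508.5$)
$Q - W{\left(144,g{\left(r{\left(5,5 \right)} \right)} \right)} = - \frac{1017}{2} - \left(144 + 2 \left(5 - 3\right)\right) = - \frac{1017}{2} - \left(144 + 2 \cdot 2\right) = - \frac{1017}{2} - \left(144 + 4\right) = - \frac{1017}{2} - 148 = - \frac{1313}{2}$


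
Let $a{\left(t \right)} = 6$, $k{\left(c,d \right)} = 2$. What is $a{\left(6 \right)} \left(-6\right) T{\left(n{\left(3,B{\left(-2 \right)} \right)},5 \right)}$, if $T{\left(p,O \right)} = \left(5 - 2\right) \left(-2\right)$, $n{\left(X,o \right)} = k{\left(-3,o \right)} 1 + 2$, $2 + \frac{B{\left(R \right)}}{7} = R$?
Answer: $216$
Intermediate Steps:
$B{\left(R \right)} = -14 + 7 R$
$n{\left(X,o \right)} = 4$ ($n{\left(X,o \right)} = 2 \cdot 1 + 2 = 2 + 2 = 4$)
$T{\left(p,O \right)} = -6$ ($T{\left(p,O \right)} = 3 \left(-2\right) = -6$)
$a{\left(6 \right)} \left(-6\right) T{\left(n{\left(3,B{\left(-2 \right)} \right)},5 \right)} = 6 \left(-6\right) \left(-6\right) = \left(-36\right) \left(-6\right) = 216$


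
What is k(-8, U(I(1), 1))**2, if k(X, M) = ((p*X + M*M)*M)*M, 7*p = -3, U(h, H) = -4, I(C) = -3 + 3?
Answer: 4734976/49 ≈ 96632.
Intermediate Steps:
I(C) = 0
p = -3/7 (p = (1/7)*(-3) = -3/7 ≈ -0.42857)
k(X, M) = M**2*(M**2 - 3*X/7) (k(X, M) = ((-3*X/7 + M*M)*M)*M = ((-3*X/7 + M**2)*M)*M = ((M**2 - 3*X/7)*M)*M = (M*(M**2 - 3*X/7))*M = M**2*(M**2 - 3*X/7))
k(-8, U(I(1), 1))**2 = ((-4)**2*((-4)**2 - 3/7*(-8)))**2 = (16*(16 + 24/7))**2 = (16*(136/7))**2 = (2176/7)**2 = 4734976/49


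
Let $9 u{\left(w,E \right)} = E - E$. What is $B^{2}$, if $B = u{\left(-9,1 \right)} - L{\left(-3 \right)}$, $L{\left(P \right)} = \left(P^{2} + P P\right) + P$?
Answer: $225$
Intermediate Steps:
$L{\left(P \right)} = P + 2 P^{2}$ ($L{\left(P \right)} = \left(P^{2} + P^{2}\right) + P = 2 P^{2} + P = P + 2 P^{2}$)
$u{\left(w,E \right)} = 0$ ($u{\left(w,E \right)} = \frac{E - E}{9} = \frac{1}{9} \cdot 0 = 0$)
$B = -15$ ($B = 0 - - 3 \left(1 + 2 \left(-3\right)\right) = 0 - - 3 \left(1 - 6\right) = 0 - \left(-3\right) \left(-5\right) = 0 - 15 = -15$)
$B^{2} = \left(-15\right)^{2} = 225$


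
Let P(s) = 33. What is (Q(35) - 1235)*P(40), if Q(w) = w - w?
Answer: -40755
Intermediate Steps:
Q(w) = 0
(Q(35) - 1235)*P(40) = (0 - 1235)*33 = -1235*33 = -40755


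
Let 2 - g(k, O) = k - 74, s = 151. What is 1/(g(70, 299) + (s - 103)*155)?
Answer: 1/7446 ≈ 0.00013430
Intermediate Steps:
g(k, O) = 76 - k (g(k, O) = 2 - (k - 74) = 2 - (-74 + k) = 2 + (74 - k) = 76 - k)
1/(g(70, 299) + (s - 103)*155) = 1/((76 - 1*70) + (151 - 103)*155) = 1/((76 - 70) + 48*155) = 1/(6 + 7440) = 1/7446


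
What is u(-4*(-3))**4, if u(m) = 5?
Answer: 625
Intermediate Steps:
u(-4*(-3))**4 = 5**4 = 625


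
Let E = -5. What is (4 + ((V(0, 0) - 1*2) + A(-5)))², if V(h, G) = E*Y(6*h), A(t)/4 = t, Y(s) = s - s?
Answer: 324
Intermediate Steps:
Y(s) = 0
A(t) = 4*t
V(h, G) = 0 (V(h, G) = -5*0 = 0)
(4 + ((V(0, 0) - 1*2) + A(-5)))² = (4 + ((0 - 1*2) + 4*(-5)))² = (4 + ((0 - 2) - 20))² = (4 + (-2 - 20))² = (4 - 22)² = (-18)² = 324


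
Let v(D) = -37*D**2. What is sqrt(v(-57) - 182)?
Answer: 11*I*sqrt(995) ≈ 346.98*I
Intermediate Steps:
sqrt(v(-57) - 182) = sqrt(-37*(-57)**2 - 182) = sqrt(-37*3249 - 182) = sqrt(-120213 - 182) = sqrt(-120395) = 11*I*sqrt(995)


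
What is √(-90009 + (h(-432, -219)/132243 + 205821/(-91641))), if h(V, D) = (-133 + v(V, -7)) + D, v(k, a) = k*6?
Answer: I*√12139310667298781724558/367238811 ≈ 300.02*I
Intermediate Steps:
v(k, a) = 6*k
h(V, D) = -133 + D + 6*V (h(V, D) = (-133 + 6*V) + D = -133 + D + 6*V)
√(-90009 + (h(-432, -219)/132243 + 205821/(-91641))) = √(-90009 + ((-133 - 219 + 6*(-432))/132243 + 205821/(-91641))) = √(-90009 + ((-133 - 219 - 2592)*(1/132243) + 205821*(-1/91641))) = √(-90009 + (-2944*1/132243 - 6237/2777)) = √(-90009 + (-2944/132243 - 6237/2777)) = √(-90009 - 832975079/367238811) = √(-33055631114378/367238811) = I*√12139310667298781724558/367238811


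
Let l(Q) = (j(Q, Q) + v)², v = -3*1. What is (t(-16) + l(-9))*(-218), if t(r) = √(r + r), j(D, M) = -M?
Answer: -7848 - 872*I*√2 ≈ -7848.0 - 1233.2*I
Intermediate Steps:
t(r) = √2*√r (t(r) = √(2*r) = √2*√r)
v = -3
l(Q) = (-3 - Q)² (l(Q) = (-Q - 3)² = (-3 - Q)²)
(t(-16) + l(-9))*(-218) = (√2*√(-16) + (3 - 9)²)*(-218) = (√2*(4*I) + (-6)²)*(-218) = (4*I*√2 + 36)*(-218) = (36 + 4*I*√2)*(-218) = -7848 - 872*I*√2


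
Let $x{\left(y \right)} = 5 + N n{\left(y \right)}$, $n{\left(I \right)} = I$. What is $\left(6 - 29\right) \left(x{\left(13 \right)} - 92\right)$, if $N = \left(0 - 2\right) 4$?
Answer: $4393$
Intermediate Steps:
$N = -8$ ($N = \left(-2\right) 4 = -8$)
$x{\left(y \right)} = 5 - 8 y$
$\left(6 - 29\right) \left(x{\left(13 \right)} - 92\right) = \left(6 - 29\right) \left(\left(5 - 104\right) - 92\right) = - 23 \left(\left(5 - 104\right) - 92\right) = - 23 \left(-99 - 92\right) = \left(-23\right) \left(-191\right) = 4393$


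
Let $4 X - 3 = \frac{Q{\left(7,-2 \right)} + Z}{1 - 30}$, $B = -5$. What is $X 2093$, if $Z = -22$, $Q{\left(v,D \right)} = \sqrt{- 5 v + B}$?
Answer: $\frac{228137}{116} - \frac{2093 i \sqrt{10}}{58} \approx 1966.7 - 114.11 i$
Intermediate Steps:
$Q{\left(v,D \right)} = \sqrt{-5 - 5 v}$ ($Q{\left(v,D \right)} = \sqrt{- 5 v - 5} = \sqrt{-5 - 5 v}$)
$X = \frac{109}{116} - \frac{i \sqrt{10}}{58}$ ($X = \frac{3}{4} + \frac{\left(\sqrt{-5 - 35} - 22\right) \frac{1}{1 - 30}}{4} = \frac{3}{4} + \frac{\left(\sqrt{-5 - 35} - 22\right) \frac{1}{-29}}{4} = \frac{3}{4} + \frac{\left(\sqrt{-40} - 22\right) \left(- \frac{1}{29}\right)}{4} = \frac{3}{4} + \frac{\left(2 i \sqrt{10} - 22\right) \left(- \frac{1}{29}\right)}{4} = \frac{3}{4} + \frac{\left(-22 + 2 i \sqrt{10}\right) \left(- \frac{1}{29}\right)}{4} = \frac{3}{4} + \frac{\frac{22}{29} - \frac{2 i \sqrt{10}}{29}}{4} = \frac{3}{4} + \left(\frac{11}{58} - \frac{i \sqrt{10}}{58}\right) = \frac{109}{116} - \frac{i \sqrt{10}}{58} \approx 0.93966 - 0.054522 i$)
$X 2093 = \left(\frac{109}{116} - \frac{i \sqrt{10}}{58}\right) 2093 = \frac{228137}{116} - \frac{2093 i \sqrt{10}}{58}$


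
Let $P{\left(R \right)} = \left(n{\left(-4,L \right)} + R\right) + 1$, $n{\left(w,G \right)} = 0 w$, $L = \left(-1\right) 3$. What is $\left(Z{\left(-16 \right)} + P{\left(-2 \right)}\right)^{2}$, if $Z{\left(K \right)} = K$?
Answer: $289$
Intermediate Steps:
$L = -3$
$n{\left(w,G \right)} = 0$
$P{\left(R \right)} = 1 + R$ ($P{\left(R \right)} = \left(0 + R\right) + 1 = R + 1 = 1 + R$)
$\left(Z{\left(-16 \right)} + P{\left(-2 \right)}\right)^{2} = \left(-16 + \left(1 - 2\right)\right)^{2} = \left(-16 - 1\right)^{2} = \left(-17\right)^{2} = 289$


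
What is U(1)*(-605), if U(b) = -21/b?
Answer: 12705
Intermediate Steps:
U(1)*(-605) = -21/1*(-605) = -21*1*(-605) = -21*(-605) = 12705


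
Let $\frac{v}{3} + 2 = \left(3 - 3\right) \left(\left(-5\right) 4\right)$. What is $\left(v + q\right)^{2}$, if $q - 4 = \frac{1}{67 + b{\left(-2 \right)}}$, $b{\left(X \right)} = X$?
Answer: $\frac{16641}{4225} \approx 3.9387$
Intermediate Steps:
$v = -6$ ($v = -6 + 3 \left(3 - 3\right) \left(\left(-5\right) 4\right) = -6 + 3 \cdot 0 \left(-20\right) = -6 + 3 \cdot 0 = -6 + 0 = -6$)
$q = \frac{261}{65}$ ($q = 4 + \frac{1}{67 - 2} = 4 + \frac{1}{65} = \frac{261}{65} \approx 4.0154$)
$\left(v + q\right)^{2} = \left(-6 + \frac{261}{65}\right)^{2} = \left(- \frac{129}{65}\right)^{2} = \frac{16641}{4225}$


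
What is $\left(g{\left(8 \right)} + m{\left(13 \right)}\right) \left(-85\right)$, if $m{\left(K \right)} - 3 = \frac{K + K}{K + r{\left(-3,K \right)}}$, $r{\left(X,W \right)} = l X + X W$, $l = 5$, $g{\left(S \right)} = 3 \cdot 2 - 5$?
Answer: $- \frac{11730}{41} \approx -286.1$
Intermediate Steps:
$g{\left(S \right)} = 1$ ($g{\left(S \right)} = 6 - 5 = 1$)
$r{\left(X,W \right)} = 5 X + W X$ ($r{\left(X,W \right)} = 5 X + X W = 5 X + W X$)
$m{\left(K \right)} = 3 + \frac{2 K}{-15 - 2 K}$ ($m{\left(K \right)} = 3 + \frac{K + K}{K - 3 \left(5 + K\right)} = 3 + \frac{2 K}{K - \left(15 + 3 K\right)} = 3 + \frac{2 K}{-15 - 2 K}$)
$\left(g{\left(8 \right)} + m{\left(13 \right)}\right) \left(-85\right) = \left(1 + \frac{45 + 4 \cdot 13}{15 + 2 \cdot 13}\right) \left(-85\right) = \left(1 + \frac{45 + 52}{15 + 26}\right) \left(-85\right) = \left(1 + \frac{1}{41} \cdot 97\right) \left(-85\right) = \left(1 + \frac{97}{41}\right) \left(-85\right) = \frac{138}{41} \left(-85\right) = - \frac{11730}{41}$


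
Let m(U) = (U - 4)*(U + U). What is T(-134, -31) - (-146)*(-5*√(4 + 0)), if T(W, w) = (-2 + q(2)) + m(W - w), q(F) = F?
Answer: 20582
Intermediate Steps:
m(U) = 2*U*(-4 + U) (m(U) = (-4 + U)*(2*U) = 2*U*(-4 + U))
T(W, w) = 2*(W - w)*(-4 + W - w) (T(W, w) = (-2 + 2) + 2*(W - w)*(-4 + (W - w)) = 0 + 2*(W - w)*(-4 + W - w) = 2*(W - w)*(-4 + W - w))
T(-134, -31) - (-146)*(-5*√(4 + 0)) = -2*(-134 - 1*(-31))*(4 - 31 - 1*(-134)) - (-146)*(-5*√(4 + 0)) = -2*(-134 + 31)*(4 - 31 + 134) - (-146)*(-5*√4) = -2*(-103)*107 - (-146)*(-5*2) = 22042 - (-146)*(-10) = 22042 - 1*1460 = 22042 - 1460 = 20582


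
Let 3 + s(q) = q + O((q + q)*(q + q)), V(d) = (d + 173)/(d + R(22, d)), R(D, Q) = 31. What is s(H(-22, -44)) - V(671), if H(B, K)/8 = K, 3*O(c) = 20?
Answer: -122687/351 ≈ -349.54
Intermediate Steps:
O(c) = 20/3 (O(c) = (⅓)*20 = 20/3)
H(B, K) = 8*K
V(d) = (173 + d)/(31 + d) (V(d) = (d + 173)/(d + 31) = (173 + d)/(31 + d))
s(q) = 11/3 + q (s(q) = -3 + (q + 20/3) = -3 + (20/3 + q) = 11/3 + q)
s(H(-22, -44)) - V(671) = (11/3 + 8*(-44)) - (173 + 671)/(31 + 671) = (11/3 - 352) - 844/702 = -1045/3 - 844/702 = -1045/3 - 1*422/351 = -1045/3 - 422/351 = -122687/351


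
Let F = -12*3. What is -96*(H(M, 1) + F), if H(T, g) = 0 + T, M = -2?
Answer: 3648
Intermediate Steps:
F = -36
H(T, g) = T
-96*(H(M, 1) + F) = -96*(-2 - 36) = -96*(-38) = 3648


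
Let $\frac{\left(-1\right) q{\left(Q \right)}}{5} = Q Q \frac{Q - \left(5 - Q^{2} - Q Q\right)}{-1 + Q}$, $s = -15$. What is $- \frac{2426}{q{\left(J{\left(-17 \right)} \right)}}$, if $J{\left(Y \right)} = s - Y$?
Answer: $\frac{1213}{50} \approx 24.26$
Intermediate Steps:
$J{\left(Y \right)} = -15 - Y$
$q{\left(Q \right)} = - \frac{5 Q^{2} \left(-5 + Q + 2 Q^{2}\right)}{-1 + Q}$ ($q{\left(Q \right)} = - 5 Q Q \frac{Q - \left(5 - Q^{2} - Q Q\right)}{-1 + Q} = - 5 Q^{2} \frac{Q + \left(\left(Q^{2} + Q^{2}\right) - 5\right)}{-1 + Q} = - 5 Q^{2} \frac{Q + \left(2 Q^{2} - 5\right)}{-1 + Q} = - 5 Q^{2} \frac{Q + \left(-5 + 2 Q^{2}\right)}{-1 + Q} = - 5 Q^{2} \frac{-5 + Q + 2 Q^{2}}{-1 + Q} = - 5 \frac{Q^{2} \left(-5 + Q + 2 Q^{2}\right)}{-1 + Q} = - \frac{5 Q^{2} \left(-5 + Q + 2 Q^{2}\right)}{-1 + Q}$)
$- \frac{2426}{q{\left(J{\left(-17 \right)} \right)}} = - \frac{2426}{5 \left(-15 - -17\right)^{2} \frac{1}{-1 - -2} \left(5 - \left(-15 - -17\right) - 2 \left(-15 - -17\right)^{2}\right)} = - \frac{2426}{5 \left(-15 + 17\right)^{2} \frac{1}{-1 + \left(-15 + 17\right)} \left(5 - \left(-15 + 17\right) - 2 \left(-15 + 17\right)^{2}\right)} = - \frac{2426}{5 \cdot 2^{2} \frac{1}{-1 + 2} \left(5 - 2 - 2 \cdot 2^{2}\right)} = - \frac{2426}{5 \cdot 4 \cdot 1^{-1} \left(5 - 2 - 8\right)} = - \frac{2426}{5 \cdot 4 \cdot 1 \left(5 - 2 - 8\right)} = - \frac{2426}{5 \cdot 4 \cdot 1 \left(-5\right)} = - \frac{2426}{-100} = \left(-2426\right) \left(- \frac{1}{100}\right) = \frac{1213}{50}$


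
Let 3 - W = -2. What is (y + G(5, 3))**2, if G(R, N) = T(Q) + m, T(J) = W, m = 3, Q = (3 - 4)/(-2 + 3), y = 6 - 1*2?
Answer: 144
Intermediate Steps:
y = 4 (y = 6 - 2 = 4)
Q = -1 (Q = -1/1 = -1*1 = -1)
W = 5 (W = 3 - 1*(-2) = 3 + 2 = 5)
T(J) = 5
G(R, N) = 8 (G(R, N) = 5 + 3 = 8)
(y + G(5, 3))**2 = (4 + 8)**2 = 12**2 = 144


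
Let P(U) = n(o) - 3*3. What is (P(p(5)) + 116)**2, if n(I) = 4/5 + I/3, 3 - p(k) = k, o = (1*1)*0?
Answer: 290521/25 ≈ 11621.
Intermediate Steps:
o = 0 (o = 1*0 = 0)
p(k) = 3 - k
n(I) = 4/5 + I/3 (n(I) = 4*(1/5) + I*(1/3) = 4/5 + I/3)
P(U) = -41/5 (P(U) = (4/5 + (1/3)*0) - 3*3 = (4/5 + 0) - 9 = 4/5 - 9 = -41/5)
(P(p(5)) + 116)**2 = (-41/5 + 116)**2 = (539/5)**2 = 290521/25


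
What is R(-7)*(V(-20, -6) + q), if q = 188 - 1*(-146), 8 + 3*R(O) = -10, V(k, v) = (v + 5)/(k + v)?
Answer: -26055/13 ≈ -2004.2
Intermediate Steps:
V(k, v) = (5 + v)/(k + v)
R(O) = -6 (R(O) = -8/3 + (⅓)*(-10) = -8/3 - 10/3 = -6)
q = 334 (q = 188 + 146 = 334)
R(-7)*(V(-20, -6) + q) = -6*((5 - 6)/(-20 - 6) + 334) = -6*(-1/(-26) + 334) = -6*(-1/26*(-1) + 334) = -6*(1/26 + 334) = -6*8685/26 = -26055/13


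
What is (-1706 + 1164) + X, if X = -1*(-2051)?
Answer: 1509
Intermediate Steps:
X = 2051
(-1706 + 1164) + X = (-1706 + 1164) + 2051 = -542 + 2051 = 1509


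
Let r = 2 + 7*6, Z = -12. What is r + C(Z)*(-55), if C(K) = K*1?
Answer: 704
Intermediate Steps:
C(K) = K
r = 44 (r = 2 + 42 = 44)
r + C(Z)*(-55) = 44 - 12*(-55) = 44 + 660 = 704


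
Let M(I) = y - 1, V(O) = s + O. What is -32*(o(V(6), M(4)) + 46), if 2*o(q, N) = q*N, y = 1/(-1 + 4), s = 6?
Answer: -1344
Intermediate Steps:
V(O) = 6 + O
y = ⅓ (y = 1/3 = ⅓ ≈ 0.33333)
M(I) = -⅔ (M(I) = ⅓ - 1 = -⅔)
o(q, N) = N*q/2 (o(q, N) = (q*N)/2 = (N*q)/2 = N*q/2)
-32*(o(V(6), M(4)) + 46) = -32*((½)*(-⅔)*(6 + 6) + 46) = -32*((½)*(-⅔)*12 + 46) = -32*(-4 + 46) = -32*42 = -1344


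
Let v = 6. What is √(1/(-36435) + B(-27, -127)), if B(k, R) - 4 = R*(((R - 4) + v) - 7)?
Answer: √22259674648365/36435 ≈ 129.49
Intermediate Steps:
B(k, R) = 4 + R*(-5 + R) (B(k, R) = 4 + R*(((R - 4) + 6) - 7) = 4 + R*(((-4 + R) + 6) - 7) = 4 + R*((2 + R) - 7) = 4 + R*(-5 + R))
√(1/(-36435) + B(-27, -127)) = √(1/(-36435) + (4 + (-127)² - 5*(-127))) = √(-1/36435 + (4 + 16129 + 635)) = √(-1/36435 + 16768) = √(610942079/36435) = √22259674648365/36435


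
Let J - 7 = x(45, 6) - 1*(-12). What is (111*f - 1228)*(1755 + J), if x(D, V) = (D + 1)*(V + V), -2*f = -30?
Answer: 1016462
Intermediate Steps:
f = 15 (f = -1/2*(-30) = 15)
x(D, V) = 2*V*(1 + D) (x(D, V) = (1 + D)*(2*V) = 2*V*(1 + D))
J = 571 (J = 7 + (2*6*(1 + 45) - 1*(-12)) = 7 + (2*6*46 + 12) = 7 + (552 + 12) = 7 + 564 = 571)
(111*f - 1228)*(1755 + J) = (111*15 - 1228)*(1755 + 571) = (1665 - 1228)*2326 = 437*2326 = 1016462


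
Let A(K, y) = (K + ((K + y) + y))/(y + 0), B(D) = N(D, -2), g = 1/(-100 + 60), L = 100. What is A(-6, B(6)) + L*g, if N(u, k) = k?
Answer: 11/2 ≈ 5.5000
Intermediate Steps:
g = -1/40 (g = 1/(-40) = -1/40 ≈ -0.025000)
B(D) = -2
A(K, y) = (2*K + 2*y)/y (A(K, y) = (K + (K + 2*y))/y = (2*K + 2*y)/y)
A(-6, B(6)) + L*g = (2 + 2*(-6)/(-2)) + 100*(-1/40) = (2 + 2*(-6)*(-½)) - 5/2 = (2 + 6) - 5/2 = 8 - 5/2 = 11/2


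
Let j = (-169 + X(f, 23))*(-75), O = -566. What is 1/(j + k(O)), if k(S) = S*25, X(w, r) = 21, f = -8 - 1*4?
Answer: -1/3050 ≈ -0.00032787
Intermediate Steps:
f = -12 (f = -8 - 4 = -12)
k(S) = 25*S
j = 11100 (j = (-169 + 21)*(-75) = -148*(-75) = 11100)
1/(j + k(O)) = 1/(11100 + 25*(-566)) = 1/(11100 - 14150) = 1/(-3050) = -1/3050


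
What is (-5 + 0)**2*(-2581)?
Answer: -64525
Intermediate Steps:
(-5 + 0)**2*(-2581) = (-5)**2*(-2581) = 25*(-2581) = -64525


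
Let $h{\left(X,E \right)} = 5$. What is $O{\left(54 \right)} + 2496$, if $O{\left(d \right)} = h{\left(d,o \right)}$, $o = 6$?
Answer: $2501$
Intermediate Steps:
$O{\left(d \right)} = 5$
$O{\left(54 \right)} + 2496 = 5 + 2496 = 2501$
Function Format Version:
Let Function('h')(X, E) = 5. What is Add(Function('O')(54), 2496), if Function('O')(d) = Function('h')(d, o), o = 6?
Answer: 2501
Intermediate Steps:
Function('O')(d) = 5
Add(Function('O')(54), 2496) = Add(5, 2496) = 2501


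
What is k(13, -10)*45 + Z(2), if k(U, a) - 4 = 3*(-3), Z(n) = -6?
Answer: -231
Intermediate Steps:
k(U, a) = -5 (k(U, a) = 4 + 3*(-3) = 4 - 9 = -5)
k(13, -10)*45 + Z(2) = -5*45 - 6 = -225 - 6 = -231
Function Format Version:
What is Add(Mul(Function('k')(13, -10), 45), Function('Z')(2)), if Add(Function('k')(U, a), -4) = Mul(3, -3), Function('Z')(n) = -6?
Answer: -231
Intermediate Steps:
Function('k')(U, a) = -5 (Function('k')(U, a) = Add(4, Mul(3, -3)) = Add(4, -9) = -5)
Add(Mul(Function('k')(13, -10), 45), Function('Z')(2)) = Add(Mul(-5, 45), -6) = Add(-225, -6) = -231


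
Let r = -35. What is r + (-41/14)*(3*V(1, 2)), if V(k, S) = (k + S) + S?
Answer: -1105/14 ≈ -78.929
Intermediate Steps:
V(k, S) = k + 2*S (V(k, S) = (S + k) + S = k + 2*S)
r + (-41/14)*(3*V(1, 2)) = -35 + (-41/14)*(3*(1 + 2*2)) = -35 + (-41*1/14)*(3*(1 + 4)) = -35 - 123*5/14 = -35 - 41/14*15 = -35 - 615/14 = -1105/14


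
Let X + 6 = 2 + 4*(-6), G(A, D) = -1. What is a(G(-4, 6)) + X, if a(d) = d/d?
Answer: -27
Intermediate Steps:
a(d) = 1
X = -28 (X = -6 + (2 + 4*(-6)) = -6 + (2 - 24) = -6 - 22 = -28)
a(G(-4, 6)) + X = 1 - 28 = -27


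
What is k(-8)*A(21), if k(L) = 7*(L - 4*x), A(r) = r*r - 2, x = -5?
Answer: 36876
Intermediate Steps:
A(r) = -2 + r² (A(r) = r² - 2 = -2 + r²)
k(L) = 140 + 7*L (k(L) = 7*(L - 4*(-5)) = 7*(L + 20) = 7*(20 + L) = 140 + 7*L)
k(-8)*A(21) = (140 + 7*(-8))*(-2 + 21²) = (140 - 56)*(-2 + 441) = 84*439 = 36876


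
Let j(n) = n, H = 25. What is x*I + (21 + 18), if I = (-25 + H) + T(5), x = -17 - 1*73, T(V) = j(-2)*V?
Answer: 939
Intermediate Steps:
T(V) = -2*V
x = -90 (x = -17 - 73 = -90)
I = -10 (I = (-25 + 25) - 2*5 = 0 - 10 = -10)
x*I + (21 + 18) = -90*(-10) + (21 + 18) = 900 + 39 = 939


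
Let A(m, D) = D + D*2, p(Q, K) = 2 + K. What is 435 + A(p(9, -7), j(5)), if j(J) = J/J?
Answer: 438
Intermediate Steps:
j(J) = 1
A(m, D) = 3*D (A(m, D) = D + 2*D = 3*D)
435 + A(p(9, -7), j(5)) = 435 + 3*1 = 435 + 3 = 438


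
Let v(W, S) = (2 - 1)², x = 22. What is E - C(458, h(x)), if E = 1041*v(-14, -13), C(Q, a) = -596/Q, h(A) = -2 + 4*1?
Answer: 238687/229 ≈ 1042.3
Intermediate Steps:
h(A) = 2 (h(A) = -2 + 4 = 2)
v(W, S) = 1 (v(W, S) = 1² = 1)
E = 1041 (E = 1041*1 = 1041)
E - C(458, h(x)) = 1041 - (-596)/458 = 1041 - 1*(-298/229) = 1041 + 298/229 = 238687/229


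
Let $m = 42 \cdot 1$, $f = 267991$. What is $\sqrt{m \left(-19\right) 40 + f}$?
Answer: $11 \sqrt{1951} \approx 485.87$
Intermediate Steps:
$m = 42$
$\sqrt{m \left(-19\right) 40 + f} = \sqrt{42 \left(-19\right) 40 + 267991} = \sqrt{\left(-798\right) 40 + 267991} = \sqrt{-31920 + 267991} = \sqrt{236071} = 11 \sqrt{1951}$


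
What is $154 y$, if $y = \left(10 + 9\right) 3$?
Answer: $8778$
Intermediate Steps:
$y = 57$ ($y = 19 \cdot 3 = 57$)
$154 y = 154 \cdot 57 = 8778$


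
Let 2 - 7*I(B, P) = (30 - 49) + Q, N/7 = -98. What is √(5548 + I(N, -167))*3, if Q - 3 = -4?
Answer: 3*√272006/7 ≈ 223.52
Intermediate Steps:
Q = -1 (Q = 3 - 4 = -1)
N = -686 (N = 7*(-98) = -686)
I(B, P) = 22/7 (I(B, P) = 2/7 - ((30 - 49) - 1)/7 = 2/7 - (-19 - 1)/7 = 2/7 - ⅐*(-20) = 2/7 + 20/7 = 22/7)
√(5548 + I(N, -167))*3 = √(5548 + 22/7)*3 = √(38858/7)*3 = (√272006/7)*3 = 3*√272006/7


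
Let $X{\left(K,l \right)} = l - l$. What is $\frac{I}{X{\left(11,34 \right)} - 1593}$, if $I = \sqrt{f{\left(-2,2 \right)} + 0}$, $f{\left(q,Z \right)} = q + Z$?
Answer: $0$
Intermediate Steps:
$X{\left(K,l \right)} = 0$
$f{\left(q,Z \right)} = Z + q$
$I = 0$ ($I = \sqrt{\left(2 - 2\right) + 0} = \sqrt{0 + 0} = \sqrt{0} = 0$)
$\frac{I}{X{\left(11,34 \right)} - 1593} = \frac{1}{0 - 1593} \cdot 0 = \frac{1}{-1593} \cdot 0 = \left(- \frac{1}{1593}\right) 0 = 0$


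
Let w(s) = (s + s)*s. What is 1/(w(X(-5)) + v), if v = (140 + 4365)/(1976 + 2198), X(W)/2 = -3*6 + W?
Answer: 4174/17668873 ≈ 0.00023623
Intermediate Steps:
X(W) = -36 + 2*W (X(W) = 2*(-3*6 + W) = 2*(-18 + W) = -36 + 2*W)
w(s) = 2*s² (w(s) = (2*s)*s = 2*s²)
v = 4505/4174 ≈ 1.0793
1/(w(X(-5)) + v) = 1/(2*(-36 + 2*(-5))² + 4505/4174) = 1/(2*(-36 - 10)² + 4505/4174) = 1/(2*(-46)² + 4505/4174) = 1/(2*2116 + 4505/4174) = 1/(4232 + 4505/4174) = 1/(17668873/4174) = 4174/17668873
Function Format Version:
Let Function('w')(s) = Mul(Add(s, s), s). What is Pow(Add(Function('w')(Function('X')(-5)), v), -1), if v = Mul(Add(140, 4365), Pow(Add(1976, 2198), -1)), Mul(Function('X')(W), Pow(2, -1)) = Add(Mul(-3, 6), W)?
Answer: Rational(4174, 17668873) ≈ 0.00023623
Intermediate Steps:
Function('X')(W) = Add(-36, Mul(2, W)) (Function('X')(W) = Mul(2, Add(Mul(-3, 6), W)) = Mul(2, Add(-18, W)) = Add(-36, Mul(2, W)))
Function('w')(s) = Mul(2, Pow(s, 2)) (Function('w')(s) = Mul(Mul(2, s), s) = Mul(2, Pow(s, 2)))
v = Rational(4505, 4174) (v = Mul(4505, Pow(4174, -1)) = Mul(4505, Rational(1, 4174)) = Rational(4505, 4174) ≈ 1.0793)
Pow(Add(Function('w')(Function('X')(-5)), v), -1) = Pow(Add(Mul(2, Pow(Add(-36, Mul(2, -5)), 2)), Rational(4505, 4174)), -1) = Pow(Add(Mul(2, Pow(Add(-36, -10), 2)), Rational(4505, 4174)), -1) = Pow(Add(Mul(2, Pow(-46, 2)), Rational(4505, 4174)), -1) = Pow(Add(Mul(2, 2116), Rational(4505, 4174)), -1) = Pow(Add(4232, Rational(4505, 4174)), -1) = Pow(Rational(17668873, 4174), -1) = Rational(4174, 17668873)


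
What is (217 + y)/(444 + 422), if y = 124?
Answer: 341/866 ≈ 0.39376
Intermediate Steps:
(217 + y)/(444 + 422) = (217 + 124)/(444 + 422) = 341/866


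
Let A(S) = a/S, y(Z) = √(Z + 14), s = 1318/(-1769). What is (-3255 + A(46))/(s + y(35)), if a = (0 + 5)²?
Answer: -52965629/101798 ≈ -520.30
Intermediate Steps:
s = -1318/1769 (s = 1318*(-1/1769) = -1318/1769 ≈ -0.74505)
y(Z) = √(14 + Z)
a = 25 (a = 5² = 25)
A(S) = 25/S
(-3255 + A(46))/(s + y(35)) = (-3255 + 25/46)/(-1318/1769 + √(14 + 35)) = (-3255 + 25*(1/46))/(-1318/1769 + √49) = (-3255 + 25/46)/(-1318/1769 + 7) = -149705/(46*11065/1769) = -149705/46*1769/11065 = -52965629/101798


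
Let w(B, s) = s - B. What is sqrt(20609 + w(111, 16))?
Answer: sqrt(20514) ≈ 143.23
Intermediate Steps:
sqrt(20609 + w(111, 16)) = sqrt(20609 + (16 - 1*111)) = sqrt(20609 + (16 - 111)) = sqrt(20609 - 95) = sqrt(20514)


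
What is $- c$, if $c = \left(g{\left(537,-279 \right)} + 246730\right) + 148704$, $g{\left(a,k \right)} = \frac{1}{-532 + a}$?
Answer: $- \frac{1977171}{5} \approx -3.9543 \cdot 10^{5}$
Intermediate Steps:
$c = \frac{1977171}{5}$ ($c = \left(\frac{1}{-532 + 537} + 246730\right) + 148704 = \left(\frac{1}{5} + 246730\right) + 148704 = \frac{1233651}{5} + 148704 = \frac{1977171}{5} \approx 3.9543 \cdot 10^{5}$)
$- c = \left(-1\right) \frac{1977171}{5} = - \frac{1977171}{5}$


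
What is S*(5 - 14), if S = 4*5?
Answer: -180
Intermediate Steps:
S = 20
S*(5 - 14) = 20*(5 - 14) = 20*(-9) = -180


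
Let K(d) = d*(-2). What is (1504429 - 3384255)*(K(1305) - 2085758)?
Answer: 3925768463968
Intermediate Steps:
K(d) = -2*d
(1504429 - 3384255)*(K(1305) - 2085758) = (1504429 - 3384255)*(-2*1305 - 2085758) = -1879826*(-2610 - 2085758) = -1879826*(-2088368) = 3925768463968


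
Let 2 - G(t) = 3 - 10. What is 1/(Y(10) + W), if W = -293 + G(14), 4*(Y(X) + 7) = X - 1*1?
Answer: -4/1155 ≈ -0.0034632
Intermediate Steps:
G(t) = 9 (G(t) = 2 - (3 - 10) = 2 - 1*(-7) = 2 + 7 = 9)
Y(X) = -29/4 + X/4 (Y(X) = -7 + (X - 1*1)/4 = -7 + (X - 1)/4 = -7 + (-1 + X)/4 = -7 + (-1/4 + X/4) = -29/4 + X/4)
W = -284 (W = -293 + 9 = -284)
1/(Y(10) + W) = 1/((-29/4 + (1/4)*10) - 284) = 1/((-29/4 + 5/2) - 284) = 1/(-19/4 - 284) = 1/(-1155/4) = -4/1155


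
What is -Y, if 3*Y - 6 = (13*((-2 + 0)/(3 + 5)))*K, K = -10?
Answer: -77/6 ≈ -12.833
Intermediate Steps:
Y = 77/6 (Y = 2 + ((13*((-2 + 0)/(3 + 5)))*(-10))/3 = 2 + ((13*(-2/8))*(-10))/3 = 2 + ((13*(-2*⅛))*(-10))/3 = 2 + ((13*(-¼))*(-10))/3 = 2 + (-13/4*(-10))/3 = 2 + (⅓)*(65/2) = 2 + 65/6 = 77/6 ≈ 12.833)
-Y = -1*77/6 = -77/6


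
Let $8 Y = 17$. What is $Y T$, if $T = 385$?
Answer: $\frac{6545}{8} \approx 818.13$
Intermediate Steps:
$Y = \frac{17}{8}$ ($Y = \frac{1}{8} \cdot 17 = \frac{17}{8} \approx 2.125$)
$Y T = \frac{17}{8} \cdot 385 = \frac{6545}{8}$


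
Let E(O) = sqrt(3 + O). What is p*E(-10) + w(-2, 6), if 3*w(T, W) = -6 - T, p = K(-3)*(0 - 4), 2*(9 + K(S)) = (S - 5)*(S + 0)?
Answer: -4/3 - 12*I*sqrt(7) ≈ -1.3333 - 31.749*I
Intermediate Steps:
K(S) = -9 + S*(-5 + S)/2 (K(S) = -9 + ((S - 5)*(S + 0))/2 = -9 + ((-5 + S)*S)/2 = -9 + (S*(-5 + S))/2 = -9 + S*(-5 + S)/2)
p = -12 (p = (-9 + (1/2)*(-3)**2 - 5/2*(-3))*(0 - 4) = (-9 + (1/2)*9 + 15/2)*(-4) = (-9 + 9/2 + 15/2)*(-4) = 3*(-4) = -12)
w(T, W) = -2 - T/3 (w(T, W) = (-6 - T)/3 = -2 - T/3)
p*E(-10) + w(-2, 6) = -12*sqrt(3 - 10) + (-2 - 1/3*(-2)) = -12*I*sqrt(7) + (-2 + 2/3) = -12*I*sqrt(7) - 4/3 = -4/3 - 12*I*sqrt(7)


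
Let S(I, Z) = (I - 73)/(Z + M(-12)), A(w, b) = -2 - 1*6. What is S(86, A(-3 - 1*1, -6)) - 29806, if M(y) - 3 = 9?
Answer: -119211/4 ≈ -29803.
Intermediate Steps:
M(y) = 12 (M(y) = 3 + 9 = 12)
A(w, b) = -8 (A(w, b) = -2 - 6 = -8)
S(I, Z) = (-73 + I)/(12 + Z) (S(I, Z) = (I - 73)/(Z + 12) = (-73 + I)/(12 + Z))
S(86, A(-3 - 1*1, -6)) - 29806 = (-73 + 86)/(12 - 8) - 29806 = 13/4 - 29806 = -119211/4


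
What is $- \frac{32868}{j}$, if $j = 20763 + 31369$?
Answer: $- \frac{8217}{13033} \approx -0.63048$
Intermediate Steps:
$j = 52132$
$- \frac{32868}{j} = - \frac{32868}{52132} = \left(-32868\right) \frac{1}{52132} = - \frac{8217}{13033}$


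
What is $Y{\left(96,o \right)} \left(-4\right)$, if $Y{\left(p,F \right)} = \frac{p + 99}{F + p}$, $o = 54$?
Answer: $- \frac{26}{5} \approx -5.2$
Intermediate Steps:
$Y{\left(p,F \right)} = \frac{99 + p}{F + p}$
$Y{\left(96,o \right)} \left(-4\right) = \frac{99 + 96}{54 + 96} \left(-4\right) = \frac{1}{150} \cdot 195 \left(-4\right) = \frac{13}{10} \left(-4\right) = - \frac{26}{5}$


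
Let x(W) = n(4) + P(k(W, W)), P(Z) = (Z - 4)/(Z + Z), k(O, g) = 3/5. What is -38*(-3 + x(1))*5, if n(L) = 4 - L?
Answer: 3325/3 ≈ 1108.3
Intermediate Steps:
k(O, g) = ⅗ (k(O, g) = 3*(⅕) = ⅗)
P(Z) = (-4 + Z)/(2*Z) (P(Z) = (-4 + Z)/((2*Z)) = (-4 + Z)*(1/(2*Z)) = (-4 + Z)/(2*Z))
x(W) = -17/6 (x(W) = (4 - 1*4) + (-4 + ⅗)/(2*(⅗)) = (4 - 4) + (½)*(5/3)*(-17/5) = 0 - 17/6 = -17/6)
-38*(-3 + x(1))*5 = -38*(-3 - 17/6)*5 = -38*(-35)/6*5 = -38*(-35/6)*5 = (665/3)*5 = 3325/3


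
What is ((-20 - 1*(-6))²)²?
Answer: 38416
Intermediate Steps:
((-20 - 1*(-6))²)² = ((-20 + 6)²)² = ((-14)²)² = 196² = 38416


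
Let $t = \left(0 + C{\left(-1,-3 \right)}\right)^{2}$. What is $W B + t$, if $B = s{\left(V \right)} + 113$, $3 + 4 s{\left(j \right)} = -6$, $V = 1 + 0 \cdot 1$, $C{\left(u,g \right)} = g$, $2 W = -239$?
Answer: $- \frac{105805}{8} \approx -13226.0$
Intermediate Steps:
$W = - \frac{239}{2}$ ($W = \frac{1}{2} \left(-239\right) = - \frac{239}{2} \approx -119.5$)
$V = 1$ ($V = 1 + 0 = 1$)
$s{\left(j \right)} = - \frac{9}{4}$ ($s{\left(j \right)} = - \frac{3}{4} + \frac{1}{4} \left(-6\right) = - \frac{3}{4} - \frac{3}{2} = - \frac{9}{4}$)
$t = 9$ ($t = \left(0 - 3\right)^{2} = \left(-3\right)^{2} = 9$)
$B = \frac{443}{4}$ ($B = - \frac{9}{4} + 113 = \frac{443}{4} \approx 110.75$)
$W B + t = \left(- \frac{239}{2}\right) \frac{443}{4} + 9 = - \frac{105877}{8} + 9 = - \frac{105805}{8}$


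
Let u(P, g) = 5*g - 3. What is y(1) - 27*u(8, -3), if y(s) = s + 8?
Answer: 495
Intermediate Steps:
u(P, g) = -3 + 5*g
y(s) = 8 + s
y(1) - 27*u(8, -3) = (8 + 1) - 27*(-3 + 5*(-3)) = 9 - 27*(-3 - 15) = 9 - 27*(-18) = 9 + 486 = 495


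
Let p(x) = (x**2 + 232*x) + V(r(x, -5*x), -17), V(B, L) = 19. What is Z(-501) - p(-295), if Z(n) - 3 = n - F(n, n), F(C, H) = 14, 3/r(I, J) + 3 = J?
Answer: -19116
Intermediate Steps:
r(I, J) = 3/(-3 + J)
Z(n) = -11 + n (Z(n) = 3 + (n - 1*14) = 3 + (n - 14) = 3 + (-14 + n) = -11 + n)
p(x) = 19 + x**2 + 232*x (p(x) = (x**2 + 232*x) + 19 = 19 + x**2 + 232*x)
Z(-501) - p(-295) = (-11 - 501) - (19 + (-295)**2 + 232*(-295)) = -512 - (19 + 87025 - 68440) = -512 - 1*18604 = -512 - 18604 = -19116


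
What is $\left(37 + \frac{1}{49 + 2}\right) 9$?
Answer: $\frac{5664}{17} \approx 333.18$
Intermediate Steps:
$\left(37 + \frac{1}{49 + 2}\right) 9 = \left(37 + \frac{1}{51}\right) 9 = \frac{1888}{51} \cdot 9 = \frac{5664}{17}$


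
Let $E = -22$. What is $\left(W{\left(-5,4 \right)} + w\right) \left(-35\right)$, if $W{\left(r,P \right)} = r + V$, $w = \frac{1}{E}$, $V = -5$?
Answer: $\frac{7735}{22} \approx 351.59$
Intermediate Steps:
$w = - \frac{1}{22}$ ($w = \frac{1}{-22} = - \frac{1}{22} \approx -0.045455$)
$W{\left(r,P \right)} = -5 + r$ ($W{\left(r,P \right)} = r - 5 = -5 + r$)
$\left(W{\left(-5,4 \right)} + w\right) \left(-35\right) = \left(\left(-5 - 5\right) - \frac{1}{22}\right) \left(-35\right) = \left(-10 - \frac{1}{22}\right) \left(-35\right) = \left(- \frac{221}{22}\right) \left(-35\right) = \frac{7735}{22}$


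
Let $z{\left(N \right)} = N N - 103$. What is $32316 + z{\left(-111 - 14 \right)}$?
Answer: $47838$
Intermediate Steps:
$z{\left(N \right)} = -103 + N^{2}$ ($z{\left(N \right)} = N^{2} - 103 = -103 + N^{2}$)
$32316 + z{\left(-111 - 14 \right)} = 32316 - \left(103 - \left(-111 - 14\right)^{2}\right) = 32316 - \left(103 - \left(-125\right)^{2}\right) = 32316 + \left(-103 + 15625\right) = 32316 + 15522 = 47838$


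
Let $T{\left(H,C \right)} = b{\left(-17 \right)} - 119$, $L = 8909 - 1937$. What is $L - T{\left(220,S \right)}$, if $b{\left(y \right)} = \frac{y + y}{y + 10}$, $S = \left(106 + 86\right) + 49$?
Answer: $\frac{49603}{7} \approx 7086.1$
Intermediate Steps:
$S = 241$ ($S = 192 + 49 = 241$)
$b{\left(y \right)} = \frac{2 y}{10 + y}$
$L = 6972$
$T{\left(H,C \right)} = - \frac{799}{7}$ ($T{\left(H,C \right)} = 2 \left(-17\right) \frac{1}{10 - 17} - 119 = 2 \left(-17\right) \frac{1}{-7} - 119 = 2 \left(-17\right) \left(- \frac{1}{7}\right) - 119 = \frac{34}{7} - 119 = - \frac{799}{7}$)
$L - T{\left(220,S \right)} = 6972 - - \frac{799}{7} = 6972 + \frac{799}{7} = \frac{49603}{7}$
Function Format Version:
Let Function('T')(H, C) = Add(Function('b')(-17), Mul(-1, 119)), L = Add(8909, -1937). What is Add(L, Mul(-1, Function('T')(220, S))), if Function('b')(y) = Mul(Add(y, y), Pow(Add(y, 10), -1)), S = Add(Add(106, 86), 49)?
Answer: Rational(49603, 7) ≈ 7086.1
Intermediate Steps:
S = 241 (S = Add(192, 49) = 241)
Function('b')(y) = Mul(2, y, Pow(Add(10, y), -1)) (Function('b')(y) = Mul(Mul(2, y), Pow(Add(10, y), -1)) = Mul(2, y, Pow(Add(10, y), -1)))
L = 6972
Function('T')(H, C) = Rational(-799, 7) (Function('T')(H, C) = Add(Mul(2, -17, Pow(Add(10, -17), -1)), Mul(-1, 119)) = Add(Mul(2, -17, Pow(-7, -1)), -119) = Add(Mul(2, -17, Rational(-1, 7)), -119) = Add(Rational(34, 7), -119) = Rational(-799, 7))
Add(L, Mul(-1, Function('T')(220, S))) = Add(6972, Mul(-1, Rational(-799, 7))) = Add(6972, Rational(799, 7)) = Rational(49603, 7)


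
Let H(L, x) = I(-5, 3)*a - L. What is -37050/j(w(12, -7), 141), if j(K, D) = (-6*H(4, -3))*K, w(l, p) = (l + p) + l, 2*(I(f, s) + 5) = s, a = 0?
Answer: -6175/68 ≈ -90.809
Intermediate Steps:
I(f, s) = -5 + s/2
w(l, p) = p + 2*l
H(L, x) = -L (H(L, x) = (-5 + (1/2)*3)*0 - L = (-5 + 3/2)*0 - L = -7/2*0 - L = 0 - L = -L)
j(K, D) = 24*K (j(K, D) = (-(-6)*4)*K = (-6*(-4))*K = 24*K)
-37050/j(w(12, -7), 141) = -37050*1/(24*(-7 + 2*12)) = -37050*1/(24*(-7 + 24)) = -37050/(24*17) = -37050/408 = -37050*1/408 = -6175/68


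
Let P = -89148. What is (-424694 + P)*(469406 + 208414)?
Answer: -348292384440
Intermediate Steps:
(-424694 + P)*(469406 + 208414) = (-424694 - 89148)*(469406 + 208414) = -513842*677820 = -348292384440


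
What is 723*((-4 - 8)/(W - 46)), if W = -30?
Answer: 2169/19 ≈ 114.16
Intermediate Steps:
723*((-4 - 8)/(W - 46)) = 723*((-4 - 8)/(-30 - 46)) = 723*(-12/(-76)) = 723*(-12*(-1/76)) = 723*(3/19) = 2169/19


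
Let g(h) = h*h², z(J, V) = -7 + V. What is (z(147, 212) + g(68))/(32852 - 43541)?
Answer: -104879/3563 ≈ -29.436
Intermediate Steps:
g(h) = h³
(z(147, 212) + g(68))/(32852 - 43541) = ((-7 + 212) + 68³)/(32852 - 43541) = (205 + 314432)/(-10689) = 314637*(-1/10689) = -104879/3563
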